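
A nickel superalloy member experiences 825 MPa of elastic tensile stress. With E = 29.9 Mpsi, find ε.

4.00×10⁻³

E = 29.9 Mpsi = 206.2 GPa = 206200 MPa.
ε = σ/E = 825 / 206200 = 4.00×10⁻³.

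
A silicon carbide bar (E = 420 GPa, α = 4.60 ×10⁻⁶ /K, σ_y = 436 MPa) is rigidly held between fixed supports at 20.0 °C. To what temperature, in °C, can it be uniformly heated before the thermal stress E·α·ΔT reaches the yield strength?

246 °C

E·α·ΔT = 436.0 MPa ⇒ ΔT = 436.0 / (420.0×10³ × 4.60×10⁻⁶) = 225.7 K.
T = 20.0 + 225.7 = 245.7 °C.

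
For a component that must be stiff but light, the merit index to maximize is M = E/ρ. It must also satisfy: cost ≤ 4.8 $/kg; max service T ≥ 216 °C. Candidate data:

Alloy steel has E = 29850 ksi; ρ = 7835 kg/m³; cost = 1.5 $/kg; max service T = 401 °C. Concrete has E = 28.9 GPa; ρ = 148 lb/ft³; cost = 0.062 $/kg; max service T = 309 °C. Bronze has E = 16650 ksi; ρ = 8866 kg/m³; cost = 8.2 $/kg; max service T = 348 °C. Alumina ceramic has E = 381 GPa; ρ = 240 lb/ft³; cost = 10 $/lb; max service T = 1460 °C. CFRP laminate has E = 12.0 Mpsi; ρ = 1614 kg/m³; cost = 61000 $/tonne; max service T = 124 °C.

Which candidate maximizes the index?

alloy steel

Screen on constraints: cost ≤ 4.8 $/kg; max service T ≥ 216 °C. Survivors: alloy steel, concrete.
Putting every candidate on a common basis:
  alloy steel: E = 205.8 GPa, ρ = 7835 kg/m³
  concrete: E = 28.90 GPa, ρ = 2371 kg/m³
  alloy steel: M = 26.3 MN·m/kg
  concrete: M = 12.2 MN·m/kg
Alloy steel ranks first.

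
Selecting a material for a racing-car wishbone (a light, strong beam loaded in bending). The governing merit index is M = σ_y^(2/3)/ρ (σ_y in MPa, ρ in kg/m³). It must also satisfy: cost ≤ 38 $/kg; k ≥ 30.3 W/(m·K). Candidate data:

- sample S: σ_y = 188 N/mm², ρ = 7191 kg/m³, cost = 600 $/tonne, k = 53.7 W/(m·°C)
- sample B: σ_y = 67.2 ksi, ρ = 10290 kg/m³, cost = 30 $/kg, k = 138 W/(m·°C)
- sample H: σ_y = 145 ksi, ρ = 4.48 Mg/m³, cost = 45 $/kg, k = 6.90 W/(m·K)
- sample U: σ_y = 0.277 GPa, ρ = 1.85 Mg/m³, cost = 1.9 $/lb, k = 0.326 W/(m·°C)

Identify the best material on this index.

sample B

Screen on constraints: cost ≤ 38 $/kg; k ≥ 30.3 W/(m·K). Survivors: sample S, sample B.
Putting every candidate on a common basis:
  sample S: σ_y = 188.0 MPa, ρ = 7191 kg/m³
  sample B: σ_y = 463.3 MPa, ρ = 10290 kg/m³
  sample B: M = 5.82×10⁻³
  sample S: M = 4.56×10⁻³
Sample B ranks first.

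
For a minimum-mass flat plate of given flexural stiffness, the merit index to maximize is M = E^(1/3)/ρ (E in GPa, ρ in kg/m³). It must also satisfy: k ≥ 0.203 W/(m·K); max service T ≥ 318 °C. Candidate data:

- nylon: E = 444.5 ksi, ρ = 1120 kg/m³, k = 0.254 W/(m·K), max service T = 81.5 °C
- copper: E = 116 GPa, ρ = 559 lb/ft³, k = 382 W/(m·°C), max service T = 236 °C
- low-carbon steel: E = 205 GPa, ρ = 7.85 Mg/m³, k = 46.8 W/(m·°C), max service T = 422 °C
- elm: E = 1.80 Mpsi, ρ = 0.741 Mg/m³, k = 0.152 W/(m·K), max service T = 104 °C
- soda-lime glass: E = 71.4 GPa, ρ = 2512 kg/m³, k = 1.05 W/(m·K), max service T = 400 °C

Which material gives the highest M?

Screen on constraints: k ≥ 0.203 W/(m·K); max service T ≥ 318 °C. Survivors: low-carbon steel, soda-lime glass.
Putting every candidate on a common basis:
  low-carbon steel: E = 205.0 GPa, ρ = 7850 kg/m³
  soda-lime glass: E = 71.40 GPa, ρ = 2512 kg/m³
  soda-lime glass: M = 1.65×10⁻³
  low-carbon steel: M = 0.751×10⁻³
Highest index: soda-lime glass.

soda-lime glass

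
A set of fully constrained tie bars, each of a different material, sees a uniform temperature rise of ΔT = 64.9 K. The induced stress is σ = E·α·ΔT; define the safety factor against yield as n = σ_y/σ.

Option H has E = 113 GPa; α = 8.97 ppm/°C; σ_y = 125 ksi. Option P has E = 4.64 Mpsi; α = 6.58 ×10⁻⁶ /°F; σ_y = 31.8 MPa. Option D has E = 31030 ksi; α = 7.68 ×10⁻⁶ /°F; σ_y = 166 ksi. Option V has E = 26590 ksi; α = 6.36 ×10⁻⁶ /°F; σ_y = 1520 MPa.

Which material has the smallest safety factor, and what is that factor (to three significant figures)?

Per material, after unit conversion:
  option H: E = 113.0, α = 8.97, σ_y = 861.8 → σ = 65.8 MPa, n = 13.1
  option P: E = 31.99, α = 11.8, σ_y = 31.80 → σ = 24.6 MPa, n = 1.29
  option D: E = 213.9, α = 13.8, σ_y = 1145 → σ = 192 MPa, n = 5.96
  option V: E = 183.3, α = 11.4, σ_y = 1520 → σ = 136 MPa, n = 11.2
The minimum is option P at n = 1.29.

option P, n = 1.29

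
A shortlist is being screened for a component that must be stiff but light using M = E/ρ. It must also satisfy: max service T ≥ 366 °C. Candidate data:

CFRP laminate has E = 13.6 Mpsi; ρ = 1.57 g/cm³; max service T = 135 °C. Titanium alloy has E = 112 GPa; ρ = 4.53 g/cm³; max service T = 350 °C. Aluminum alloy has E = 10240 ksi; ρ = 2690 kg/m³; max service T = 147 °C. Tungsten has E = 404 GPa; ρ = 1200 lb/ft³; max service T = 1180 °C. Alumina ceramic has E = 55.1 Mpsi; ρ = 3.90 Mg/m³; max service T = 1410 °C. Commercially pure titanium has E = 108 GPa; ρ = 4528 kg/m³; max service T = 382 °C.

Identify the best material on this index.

alumina ceramic

Screen on constraints: max service T ≥ 366 °C. Survivors: tungsten, alumina ceramic, commercially pure titanium.
Normalizing units and computing the index:
  tungsten: E = 404.0 GPa, ρ = 19220 kg/m³
  alumina ceramic: E = 379.9 GPa, ρ = 3900 kg/m³
  commercially pure titanium: E = 108.0 GPa, ρ = 4528 kg/m³
  alumina ceramic: M = 97.4 MN·m/kg
  commercially pure titanium: M = 23.9 MN·m/kg
  tungsten: M = 21.0 MN·m/kg
Alumina ceramic has the largest M.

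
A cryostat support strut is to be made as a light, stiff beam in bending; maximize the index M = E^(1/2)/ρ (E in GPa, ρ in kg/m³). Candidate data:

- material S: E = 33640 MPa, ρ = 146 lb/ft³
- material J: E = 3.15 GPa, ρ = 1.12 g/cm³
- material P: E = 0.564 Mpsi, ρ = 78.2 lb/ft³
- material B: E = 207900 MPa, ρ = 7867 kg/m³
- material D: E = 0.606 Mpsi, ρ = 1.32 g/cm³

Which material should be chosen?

In SI units:
  material S: E = 33.64 GPa, ρ = 2339 kg/m³
  material J: E = 3.150 GPa, ρ = 1120 kg/m³
  material P: E = 3.889 GPa, ρ = 1253 kg/m³
  material B: E = 207.9 GPa, ρ = 7867 kg/m³
  material D: E = 4.178 GPa, ρ = 1320 kg/m³
  material S: M = 2.48×10⁻³
  material B: M = 1.83×10⁻³
  material J: M = 1.58×10⁻³
  material P: M = 1.57×10⁻³
  material D: M = 1.55×10⁻³
Material S ranks first.

material S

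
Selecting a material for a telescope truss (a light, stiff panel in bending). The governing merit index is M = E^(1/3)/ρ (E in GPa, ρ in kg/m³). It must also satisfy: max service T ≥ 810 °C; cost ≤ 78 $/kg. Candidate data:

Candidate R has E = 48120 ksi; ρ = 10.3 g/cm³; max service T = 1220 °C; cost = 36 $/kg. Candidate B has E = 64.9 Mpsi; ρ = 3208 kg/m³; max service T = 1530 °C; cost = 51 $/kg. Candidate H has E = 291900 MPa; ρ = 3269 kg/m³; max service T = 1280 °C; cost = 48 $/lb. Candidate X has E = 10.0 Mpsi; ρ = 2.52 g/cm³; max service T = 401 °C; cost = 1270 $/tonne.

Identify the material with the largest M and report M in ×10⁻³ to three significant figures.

candidate B, M = 2.38×10⁻³

Screen on constraints: max service T ≥ 810 °C; cost ≤ 78 $/kg. Survivors: candidate R, candidate B.
After converting to SI:
  candidate R: E = 331.8 GPa, ρ = 10300 kg/m³
  candidate B: E = 447.5 GPa, ρ = 3208 kg/m³
  candidate B: M = 2.38×10⁻³
  candidate R: M = 0.672×10⁻³
Candidate B ranks first.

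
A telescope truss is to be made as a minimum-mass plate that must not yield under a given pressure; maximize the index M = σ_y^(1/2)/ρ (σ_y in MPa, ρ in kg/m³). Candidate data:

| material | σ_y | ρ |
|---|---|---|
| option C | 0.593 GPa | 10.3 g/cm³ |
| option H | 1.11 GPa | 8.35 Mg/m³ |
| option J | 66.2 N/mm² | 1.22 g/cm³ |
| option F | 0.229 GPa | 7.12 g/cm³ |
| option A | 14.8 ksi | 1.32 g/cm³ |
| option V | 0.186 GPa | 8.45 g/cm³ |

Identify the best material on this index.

Convert each candidate to consistent units, then evaluate M:
  option C: σ_y = 593.0 MPa, ρ = 10300 kg/m³
  option H: σ_y = 1110 MPa, ρ = 8350 kg/m³
  option J: σ_y = 66.20 MPa, ρ = 1220 kg/m³
  option F: σ_y = 229.0 MPa, ρ = 7120 kg/m³
  option A: σ_y = 102.0 MPa, ρ = 1320 kg/m³
  option V: σ_y = 186.0 MPa, ρ = 8450 kg/m³
  option A: M = 7.65×10⁻³
  option J: M = 6.67×10⁻³
  option H: M = 3.99×10⁻³
  option C: M = 2.36×10⁻³
  option F: M = 2.13×10⁻³
  option V: M = 1.61×10⁻³
Highest index: option A.

option A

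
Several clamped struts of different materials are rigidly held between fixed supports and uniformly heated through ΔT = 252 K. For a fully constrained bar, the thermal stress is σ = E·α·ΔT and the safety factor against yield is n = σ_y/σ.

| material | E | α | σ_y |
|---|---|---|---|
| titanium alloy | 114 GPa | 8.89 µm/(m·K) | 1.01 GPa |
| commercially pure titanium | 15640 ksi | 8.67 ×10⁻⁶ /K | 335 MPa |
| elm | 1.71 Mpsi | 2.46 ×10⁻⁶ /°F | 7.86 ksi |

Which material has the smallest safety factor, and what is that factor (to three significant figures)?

With everything in SI (GPa, ×10⁻⁶/K, MPa):
  titanium alloy: E = 114.0, α = 8.89, σ_y = 1010 → σ = 255 MPa, n = 3.95
  commercially pure titanium: E = 107.8, α = 8.67, σ_y = 335.0 → σ = 236 MPa, n = 1.42
  elm: E = 11.79, α = 4.43, σ_y = 54.19 → σ = 13.2 MPa, n = 4.12
The minimum is commercially pure titanium at n = 1.42.

commercially pure titanium, n = 1.42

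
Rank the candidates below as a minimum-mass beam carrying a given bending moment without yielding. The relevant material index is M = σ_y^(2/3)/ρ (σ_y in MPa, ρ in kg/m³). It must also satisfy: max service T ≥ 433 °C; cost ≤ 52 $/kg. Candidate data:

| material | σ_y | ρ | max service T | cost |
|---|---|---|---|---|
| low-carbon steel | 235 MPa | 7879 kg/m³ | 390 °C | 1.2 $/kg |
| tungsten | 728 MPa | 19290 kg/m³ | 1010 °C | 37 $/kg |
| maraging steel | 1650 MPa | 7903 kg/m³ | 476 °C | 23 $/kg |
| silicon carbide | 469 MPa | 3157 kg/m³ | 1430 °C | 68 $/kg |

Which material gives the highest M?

maraging steel

Screen on constraints: max service T ≥ 433 °C; cost ≤ 52 $/kg. Survivors: tungsten, maraging steel.
Computing M directly (units already consistent):
  maraging steel: M = 17.7×10⁻³
  tungsten: M = 4.20×10⁻³
Highest index: maraging steel.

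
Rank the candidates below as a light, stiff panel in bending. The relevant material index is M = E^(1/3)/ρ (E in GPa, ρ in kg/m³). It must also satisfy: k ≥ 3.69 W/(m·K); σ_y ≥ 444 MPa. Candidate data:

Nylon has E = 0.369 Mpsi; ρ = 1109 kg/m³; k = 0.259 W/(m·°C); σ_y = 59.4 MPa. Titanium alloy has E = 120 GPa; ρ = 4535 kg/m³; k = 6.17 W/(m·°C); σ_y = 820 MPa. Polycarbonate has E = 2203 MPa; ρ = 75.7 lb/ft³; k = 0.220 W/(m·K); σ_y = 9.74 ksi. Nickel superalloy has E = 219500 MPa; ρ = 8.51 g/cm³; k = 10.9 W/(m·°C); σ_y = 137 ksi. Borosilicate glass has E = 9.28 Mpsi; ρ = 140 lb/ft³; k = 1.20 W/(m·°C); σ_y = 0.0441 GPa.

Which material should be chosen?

titanium alloy

Screen on constraints: k ≥ 3.69 W/(m·K); σ_y ≥ 444 MPa. Survivors: titanium alloy, nickel superalloy.
Normalizing units and computing the index:
  titanium alloy: E = 120.0 GPa, ρ = 4535 kg/m³
  nickel superalloy: E = 219.5 GPa, ρ = 8510 kg/m³
  titanium alloy: M = 1.09×10⁻³
  nickel superalloy: M = 0.709×10⁻³
Titanium alloy ranks first.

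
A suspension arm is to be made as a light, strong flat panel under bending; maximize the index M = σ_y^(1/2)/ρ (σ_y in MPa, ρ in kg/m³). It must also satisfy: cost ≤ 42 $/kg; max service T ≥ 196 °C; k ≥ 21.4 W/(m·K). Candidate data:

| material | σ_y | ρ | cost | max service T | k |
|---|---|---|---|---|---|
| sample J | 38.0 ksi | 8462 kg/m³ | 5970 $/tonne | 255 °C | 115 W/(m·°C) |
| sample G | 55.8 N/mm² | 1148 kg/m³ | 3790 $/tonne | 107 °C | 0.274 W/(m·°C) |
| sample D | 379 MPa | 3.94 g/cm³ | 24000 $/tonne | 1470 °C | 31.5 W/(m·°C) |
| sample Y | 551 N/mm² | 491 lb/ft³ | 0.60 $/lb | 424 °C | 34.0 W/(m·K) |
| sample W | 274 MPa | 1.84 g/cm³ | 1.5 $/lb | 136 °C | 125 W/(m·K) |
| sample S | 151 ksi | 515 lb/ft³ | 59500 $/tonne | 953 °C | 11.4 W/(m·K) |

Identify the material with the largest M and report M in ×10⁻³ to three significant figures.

sample D, M = 4.94×10⁻³

Screen on constraints: cost ≤ 42 $/kg; max service T ≥ 196 °C; k ≥ 21.4 W/(m·K). Survivors: sample J, sample D, sample Y.
After converting to SI:
  sample J: σ_y = 262.0 MPa, ρ = 8462 kg/m³
  sample D: σ_y = 379.0 MPa, ρ = 3940 kg/m³
  sample Y: σ_y = 551.0 MPa, ρ = 7865 kg/m³
  sample D: M = 4.94×10⁻³
  sample Y: M = 2.98×10⁻³
  sample J: M = 1.91×10⁻³
Sample D ranks first.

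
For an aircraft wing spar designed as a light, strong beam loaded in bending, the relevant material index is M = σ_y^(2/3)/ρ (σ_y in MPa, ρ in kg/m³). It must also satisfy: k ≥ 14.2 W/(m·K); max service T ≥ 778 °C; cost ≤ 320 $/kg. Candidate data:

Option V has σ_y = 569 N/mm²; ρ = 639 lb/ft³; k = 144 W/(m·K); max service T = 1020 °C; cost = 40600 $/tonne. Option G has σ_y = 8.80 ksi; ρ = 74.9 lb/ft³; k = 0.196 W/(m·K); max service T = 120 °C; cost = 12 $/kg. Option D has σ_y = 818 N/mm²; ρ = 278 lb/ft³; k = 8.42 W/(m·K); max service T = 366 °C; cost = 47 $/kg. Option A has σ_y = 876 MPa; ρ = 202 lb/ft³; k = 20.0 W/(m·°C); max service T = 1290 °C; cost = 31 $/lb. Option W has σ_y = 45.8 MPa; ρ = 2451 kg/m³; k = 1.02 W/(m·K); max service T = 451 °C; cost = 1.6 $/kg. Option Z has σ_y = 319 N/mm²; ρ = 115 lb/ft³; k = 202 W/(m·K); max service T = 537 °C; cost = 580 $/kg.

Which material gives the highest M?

Screen on constraints: k ≥ 14.2 W/(m·K); max service T ≥ 778 °C; cost ≤ 320 $/kg. Survivors: option V, option A.
Putting every candidate on a common basis:
  option V: σ_y = 569.0 MPa, ρ = 10240 kg/m³
  option A: σ_y = 876.0 MPa, ρ = 3236 kg/m³
  option A: M = 28.3×10⁻³
  option V: M = 6.71×10⁻³
Option A ranks first.

option A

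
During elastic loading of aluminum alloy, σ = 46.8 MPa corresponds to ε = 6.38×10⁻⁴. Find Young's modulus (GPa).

73.4 GPa

E = σ/ε = 46.8 MPa / 6.38×10⁻⁴ = 73350 MPa = 73.4 GPa.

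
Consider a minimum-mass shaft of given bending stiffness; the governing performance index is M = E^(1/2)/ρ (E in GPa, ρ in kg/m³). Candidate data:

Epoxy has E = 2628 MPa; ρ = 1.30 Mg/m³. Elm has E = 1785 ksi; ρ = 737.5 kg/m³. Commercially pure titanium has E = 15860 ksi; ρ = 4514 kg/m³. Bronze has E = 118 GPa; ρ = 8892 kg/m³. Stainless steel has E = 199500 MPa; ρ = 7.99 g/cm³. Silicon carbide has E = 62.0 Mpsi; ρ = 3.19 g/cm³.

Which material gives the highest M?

After converting to SI:
  epoxy: E = 2.628 GPa, ρ = 1300 kg/m³
  elm: E = 12.31 GPa, ρ = 737.5 kg/m³
  commercially pure titanium: E = 109.4 GPa, ρ = 4514 kg/m³
  bronze: E = 118.0 GPa, ρ = 8892 kg/m³
  stainless steel: E = 199.5 GPa, ρ = 7990 kg/m³
  silicon carbide: E = 427.5 GPa, ρ = 3190 kg/m³
  silicon carbide: M = 6.48×10⁻³
  elm: M = 4.76×10⁻³
  commercially pure titanium: M = 2.32×10⁻³
  stainless steel: M = 1.77×10⁻³
  epoxy: M = 1.25×10⁻³
  bronze: M = 1.22×10⁻³
The maximum is for silicon carbide.

silicon carbide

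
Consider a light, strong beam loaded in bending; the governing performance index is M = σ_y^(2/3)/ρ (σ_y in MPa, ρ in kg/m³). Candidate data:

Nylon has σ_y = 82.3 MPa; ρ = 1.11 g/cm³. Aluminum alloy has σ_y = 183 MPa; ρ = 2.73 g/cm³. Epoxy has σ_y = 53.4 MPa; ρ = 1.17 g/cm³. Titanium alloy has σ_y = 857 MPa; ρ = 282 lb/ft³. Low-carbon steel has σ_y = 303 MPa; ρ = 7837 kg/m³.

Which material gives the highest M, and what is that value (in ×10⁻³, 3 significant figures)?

titanium alloy, M = 20.0×10⁻³

Putting every candidate on a common basis:
  nylon: σ_y = 82.30 MPa, ρ = 1110 kg/m³
  aluminum alloy: σ_y = 183.0 MPa, ρ = 2730 kg/m³
  epoxy: σ_y = 53.40 MPa, ρ = 1170 kg/m³
  titanium alloy: σ_y = 857.0 MPa, ρ = 4517 kg/m³
  low-carbon steel: σ_y = 303.0 MPa, ρ = 7837 kg/m³
  titanium alloy: M = 20.0×10⁻³
  nylon: M = 17.0×10⁻³
  epoxy: M = 12.1×10⁻³
  aluminum alloy: M = 11.8×10⁻³
  low-carbon steel: M = 5.76×10⁻³
Titanium alloy has the largest M.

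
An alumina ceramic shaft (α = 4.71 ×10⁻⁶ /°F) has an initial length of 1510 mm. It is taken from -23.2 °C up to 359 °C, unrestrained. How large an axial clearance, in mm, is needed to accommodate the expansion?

Convert α: 4.71×10⁻⁶/°F × (9/5) = 8.48×10⁻⁶/K.
ΔT = 359 − (-23.2) = 382.2 K.
ΔL = α·L₀·ΔT = 8.48×10⁻⁶ × 1510 mm × 382.2 K = 4.89 mm.

4.89 mm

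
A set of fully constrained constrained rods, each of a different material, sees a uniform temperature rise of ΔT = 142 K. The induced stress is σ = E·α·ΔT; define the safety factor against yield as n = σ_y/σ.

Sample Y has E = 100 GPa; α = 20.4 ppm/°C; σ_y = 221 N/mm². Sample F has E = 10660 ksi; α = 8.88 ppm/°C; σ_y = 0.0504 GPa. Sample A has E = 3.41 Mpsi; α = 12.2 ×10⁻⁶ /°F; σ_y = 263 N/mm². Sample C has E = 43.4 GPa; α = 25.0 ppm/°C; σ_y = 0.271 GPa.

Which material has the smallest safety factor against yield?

Per material, after unit conversion:
  sample Y: E = 100.0, α = 20.4, σ_y = 221.0 → σ = 290 MPa, n = 0.763
  sample F: E = 73.50, α = 8.88, σ_y = 50.40 → σ = 92.7 MPa, n = 0.544
  sample A: E = 23.51, α = 22.0, σ_y = 263.0 → σ = 73.3 MPa, n = 3.59
  sample C: E = 43.40, α = 25.0, σ_y = 271.0 → σ = 154 MPa, n = 1.76
Sample F has the lowest safety factor, n = 0.544.

sample F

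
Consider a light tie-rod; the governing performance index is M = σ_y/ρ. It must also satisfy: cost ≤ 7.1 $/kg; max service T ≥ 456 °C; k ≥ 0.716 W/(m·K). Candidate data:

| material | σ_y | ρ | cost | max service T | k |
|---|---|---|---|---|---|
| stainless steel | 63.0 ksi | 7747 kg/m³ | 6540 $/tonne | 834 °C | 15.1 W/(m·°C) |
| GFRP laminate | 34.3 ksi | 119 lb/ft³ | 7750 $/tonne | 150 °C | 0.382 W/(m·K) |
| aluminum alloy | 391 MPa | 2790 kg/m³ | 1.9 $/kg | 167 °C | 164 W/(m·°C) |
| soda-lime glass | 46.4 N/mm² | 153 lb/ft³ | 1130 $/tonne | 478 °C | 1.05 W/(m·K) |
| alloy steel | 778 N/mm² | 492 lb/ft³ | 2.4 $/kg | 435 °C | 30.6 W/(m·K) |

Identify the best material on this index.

stainless steel

Screen on constraints: cost ≤ 7.1 $/kg; max service T ≥ 456 °C; k ≥ 0.716 W/(m·K). Survivors: stainless steel, soda-lime glass.
In SI units:
  stainless steel: σ_y = 434.4 MPa, ρ = 7747 kg/m³
  soda-lime glass: σ_y = 46.40 MPa, ρ = 2451 kg/m³
  stainless steel: M = 56.1 kN·m/kg
  soda-lime glass: M = 18.9 kN·m/kg
Stainless steel has the largest M.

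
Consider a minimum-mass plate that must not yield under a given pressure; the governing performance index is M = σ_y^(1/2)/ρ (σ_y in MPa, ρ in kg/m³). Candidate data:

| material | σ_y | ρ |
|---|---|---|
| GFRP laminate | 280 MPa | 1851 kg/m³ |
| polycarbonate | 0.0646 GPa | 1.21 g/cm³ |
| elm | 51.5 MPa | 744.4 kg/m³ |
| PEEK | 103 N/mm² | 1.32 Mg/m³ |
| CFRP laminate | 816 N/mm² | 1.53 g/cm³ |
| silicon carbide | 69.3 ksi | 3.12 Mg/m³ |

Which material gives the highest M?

CFRP laminate

Putting every candidate on a common basis:
  GFRP laminate: σ_y = 280.0 MPa, ρ = 1851 kg/m³
  polycarbonate: σ_y = 64.60 MPa, ρ = 1210 kg/m³
  elm: σ_y = 51.50 MPa, ρ = 744.4 kg/m³
  PEEK: σ_y = 103.0 MPa, ρ = 1320 kg/m³
  CFRP laminate: σ_y = 816.0 MPa, ρ = 1530 kg/m³
  silicon carbide: σ_y = 477.8 MPa, ρ = 3120 kg/m³
  CFRP laminate: M = 18.7×10⁻³
  elm: M = 9.64×10⁻³
  GFRP laminate: M = 9.04×10⁻³
  PEEK: M = 7.69×10⁻³
  silicon carbide: M = 7.01×10⁻³
  polycarbonate: M = 6.64×10⁻³
Highest index: CFRP laminate.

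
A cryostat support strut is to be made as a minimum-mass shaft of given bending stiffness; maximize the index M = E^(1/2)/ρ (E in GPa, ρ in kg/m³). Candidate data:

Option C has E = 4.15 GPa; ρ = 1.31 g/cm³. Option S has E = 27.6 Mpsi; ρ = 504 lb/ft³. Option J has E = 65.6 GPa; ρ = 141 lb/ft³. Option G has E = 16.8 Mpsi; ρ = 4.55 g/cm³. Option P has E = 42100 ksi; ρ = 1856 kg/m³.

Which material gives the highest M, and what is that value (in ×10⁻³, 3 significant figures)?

option P, M = 9.18×10⁻³

Putting every candidate on a common basis:
  option C: E = 4.150 GPa, ρ = 1310 kg/m³
  option S: E = 190.3 GPa, ρ = 8073 kg/m³
  option J: E = 65.60 GPa, ρ = 2259 kg/m³
  option G: E = 115.8 GPa, ρ = 4550 kg/m³
  option P: E = 290.3 GPa, ρ = 1856 kg/m³
  option P: M = 9.18×10⁻³
  option J: M = 3.59×10⁻³
  option G: M = 2.37×10⁻³
  option S: M = 1.71×10⁻³
  option C: M = 1.56×10⁻³
The maximum is for option P.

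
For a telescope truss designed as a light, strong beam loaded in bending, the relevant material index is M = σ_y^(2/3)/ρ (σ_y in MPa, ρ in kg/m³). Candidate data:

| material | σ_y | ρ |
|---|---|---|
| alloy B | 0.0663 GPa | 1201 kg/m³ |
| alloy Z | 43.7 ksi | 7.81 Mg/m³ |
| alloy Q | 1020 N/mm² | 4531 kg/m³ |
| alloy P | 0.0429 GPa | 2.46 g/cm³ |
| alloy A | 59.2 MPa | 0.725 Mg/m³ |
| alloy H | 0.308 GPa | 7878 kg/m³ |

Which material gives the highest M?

alloy Q

Convert each candidate to consistent units, then evaluate M:
  alloy B: σ_y = 66.30 MPa, ρ = 1201 kg/m³
  alloy Z: σ_y = 301.3 MPa, ρ = 7810 kg/m³
  alloy Q: σ_y = 1020 MPa, ρ = 4531 kg/m³
  alloy P: σ_y = 42.90 MPa, ρ = 2460 kg/m³
  alloy A: σ_y = 59.20 MPa, ρ = 725.0 kg/m³
  alloy H: σ_y = 308.0 MPa, ρ = 7878 kg/m³
  alloy Q: M = 22.4×10⁻³
  alloy A: M = 21.0×10⁻³
  alloy B: M = 13.6×10⁻³
  alloy H: M = 5.79×10⁻³
  alloy Z: M = 5.75×10⁻³
  alloy P: M = 4.98×10⁻³
Alloy Q ranks first.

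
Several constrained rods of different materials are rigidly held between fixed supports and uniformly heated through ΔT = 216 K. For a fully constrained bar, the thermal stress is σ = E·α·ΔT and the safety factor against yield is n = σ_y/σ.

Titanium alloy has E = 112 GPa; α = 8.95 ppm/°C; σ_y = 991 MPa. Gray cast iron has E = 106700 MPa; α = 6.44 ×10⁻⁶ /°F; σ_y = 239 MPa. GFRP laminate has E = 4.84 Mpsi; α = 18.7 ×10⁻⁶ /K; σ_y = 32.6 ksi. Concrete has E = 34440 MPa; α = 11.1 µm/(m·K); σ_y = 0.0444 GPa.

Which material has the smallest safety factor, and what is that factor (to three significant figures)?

concrete, n = 0.538

In consistent units (E in GPa, α in ×10⁻⁶/K, σ_y in MPa):
  titanium alloy: E = 112.0, α = 8.95, σ_y = 991.0 → σ = 217 MPa, n = 4.58
  gray cast iron: E = 106.7, α = 11.6, σ_y = 239.0 → σ = 267 MPa, n = 0.895
  GFRP laminate: E = 33.37, α = 18.7, σ_y = 224.8 → σ = 135 MPa, n = 1.67
  concrete: E = 34.44, α = 11.1, σ_y = 44.40 → σ = 82.6 MPa, n = 0.538
Concrete has the lowest safety factor, n = 0.538.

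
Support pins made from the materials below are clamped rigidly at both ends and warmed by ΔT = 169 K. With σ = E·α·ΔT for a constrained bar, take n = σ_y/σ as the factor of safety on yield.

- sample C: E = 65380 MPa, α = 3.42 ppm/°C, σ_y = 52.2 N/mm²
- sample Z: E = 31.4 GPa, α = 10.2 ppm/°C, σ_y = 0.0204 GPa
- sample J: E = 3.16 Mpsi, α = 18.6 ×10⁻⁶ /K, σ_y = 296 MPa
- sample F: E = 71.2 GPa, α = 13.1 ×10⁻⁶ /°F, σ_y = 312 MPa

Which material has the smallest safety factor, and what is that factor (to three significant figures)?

sample Z, n = 0.377

With everything in SI (GPa, ×10⁻⁶/K, MPa):
  sample C: E = 65.38, α = 3.42, σ_y = 52.20 → σ = 37.8 MPa, n = 1.38
  sample Z: E = 31.40, α = 10.2, σ_y = 20.40 → σ = 54.1 MPa, n = 0.377
  sample J: E = 21.79, α = 18.6, σ_y = 296.0 → σ = 68.5 MPa, n = 4.32
  sample F: E = 71.20, α = 23.6, σ_y = 312.0 → σ = 284 MPa, n = 1.10
Smallest n: sample Z with n = 0.377.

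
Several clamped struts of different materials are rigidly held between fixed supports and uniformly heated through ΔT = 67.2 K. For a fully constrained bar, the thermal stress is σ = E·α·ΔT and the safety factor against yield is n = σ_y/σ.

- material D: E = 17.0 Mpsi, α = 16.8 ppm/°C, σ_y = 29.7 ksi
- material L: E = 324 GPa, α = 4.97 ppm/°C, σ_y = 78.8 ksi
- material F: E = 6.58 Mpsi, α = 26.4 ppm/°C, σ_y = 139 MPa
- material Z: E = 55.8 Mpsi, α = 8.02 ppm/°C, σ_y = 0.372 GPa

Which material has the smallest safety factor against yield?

material D

In consistent units (E in GPa, α in ×10⁻⁶/K, σ_y in MPa):
  material D: E = 117.2, α = 16.8, σ_y = 204.8 → σ = 132 MPa, n = 1.55
  material L: E = 324.0, α = 4.97, σ_y = 543.3 → σ = 108 MPa, n = 5.02
  material F: E = 45.37, α = 26.4, σ_y = 139.0 → σ = 80.5 MPa, n = 1.73
  material Z: E = 384.7, α = 8.02, σ_y = 372.0 → σ = 207 MPa, n = 1.79
Smallest n: material D with n = 1.55.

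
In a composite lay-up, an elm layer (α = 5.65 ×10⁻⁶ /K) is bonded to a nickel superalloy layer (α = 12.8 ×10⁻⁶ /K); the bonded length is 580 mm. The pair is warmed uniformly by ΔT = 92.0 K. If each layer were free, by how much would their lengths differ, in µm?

Δα = |5.65 − 12.8|×10⁻⁶/K = 7.15×10⁻⁶/K.
ΔL_mismatch = Δα·L·ΔT = 7.15×10⁻⁶ × 580.0 mm × 92.0 K = 382 µm.

382 µm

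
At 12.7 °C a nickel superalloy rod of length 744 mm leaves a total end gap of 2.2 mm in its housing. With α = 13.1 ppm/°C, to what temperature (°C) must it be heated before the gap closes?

α·L₀·ΔT = 2.2 mm ⇒ ΔT = 2.2 / (13.1×10⁻⁶ × 744.0) = 225.7 K.
T = 12.7 + 225.7 = 238.4 °C.

238 °C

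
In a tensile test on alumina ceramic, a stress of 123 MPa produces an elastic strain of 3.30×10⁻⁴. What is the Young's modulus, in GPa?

E = σ/ε = 123 MPa / 3.30×10⁻⁴ = 372700 MPa = 373 GPa.

373 GPa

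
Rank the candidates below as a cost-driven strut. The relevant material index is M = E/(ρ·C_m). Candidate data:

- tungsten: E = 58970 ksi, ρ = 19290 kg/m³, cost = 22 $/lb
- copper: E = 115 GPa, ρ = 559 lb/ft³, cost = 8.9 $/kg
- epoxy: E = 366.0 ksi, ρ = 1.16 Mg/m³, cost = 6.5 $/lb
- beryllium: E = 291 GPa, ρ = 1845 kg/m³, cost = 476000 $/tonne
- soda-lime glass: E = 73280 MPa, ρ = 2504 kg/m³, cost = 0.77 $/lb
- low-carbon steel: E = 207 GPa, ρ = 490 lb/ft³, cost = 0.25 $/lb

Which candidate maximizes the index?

In SI units:
  tungsten: E = 406.6 GPa, ρ = 19290 kg/m³, cost = 48.50 $/kg
  copper: E = 115.0 GPa, ρ = 8954 kg/m³, cost = 8.900 $/kg
  epoxy: E = 2.523 GPa, ρ = 1160 kg/m³, cost = 14.33 $/kg
  beryllium: E = 291.0 GPa, ρ = 1845 kg/m³, cost = 476.0 $/kg
  soda-lime glass: E = 73.28 GPa, ρ = 2504 kg/m³, cost = 1.698 $/kg
  low-carbon steel: E = 207.0 GPa, ρ = 7849 kg/m³, cost = 0.5511 $/kg
  low-carbon steel: M = 47.9 MN·m per $
  soda-lime glass: M = 17.2 MN·m per $
  copper: M = 1.44 MN·m per $
  tungsten: M = 0.435 MN·m per $
  beryllium: M = 0.331 MN·m per $
  epoxy: M = 0.152 MN·m per $
Low-carbon steel has the largest M.

low-carbon steel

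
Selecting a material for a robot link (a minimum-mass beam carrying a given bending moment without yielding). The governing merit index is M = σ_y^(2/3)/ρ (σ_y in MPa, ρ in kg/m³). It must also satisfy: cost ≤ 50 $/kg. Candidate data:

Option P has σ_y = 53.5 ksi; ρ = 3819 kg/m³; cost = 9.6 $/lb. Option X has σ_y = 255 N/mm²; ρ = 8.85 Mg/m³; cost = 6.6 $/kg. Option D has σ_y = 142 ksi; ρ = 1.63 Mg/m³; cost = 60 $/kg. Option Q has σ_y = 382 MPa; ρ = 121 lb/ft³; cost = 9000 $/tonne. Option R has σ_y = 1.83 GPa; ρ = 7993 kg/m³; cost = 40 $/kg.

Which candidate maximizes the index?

option Q

Screen on constraints: cost ≤ 50 $/kg. Survivors: option P, option X, option Q, option R.
Putting every candidate on a common basis:
  option P: σ_y = 368.9 MPa, ρ = 3819 kg/m³
  option X: σ_y = 255.0 MPa, ρ = 8850 kg/m³
  option Q: σ_y = 382.0 MPa, ρ = 1938 kg/m³
  option R: σ_y = 1830 MPa, ρ = 7993 kg/m³
  option Q: M = 27.2×10⁻³
  option R: M = 18.7×10⁻³
  option P: M = 13.5×10⁻³
  option X: M = 4.54×10⁻³
The maximum is for option Q.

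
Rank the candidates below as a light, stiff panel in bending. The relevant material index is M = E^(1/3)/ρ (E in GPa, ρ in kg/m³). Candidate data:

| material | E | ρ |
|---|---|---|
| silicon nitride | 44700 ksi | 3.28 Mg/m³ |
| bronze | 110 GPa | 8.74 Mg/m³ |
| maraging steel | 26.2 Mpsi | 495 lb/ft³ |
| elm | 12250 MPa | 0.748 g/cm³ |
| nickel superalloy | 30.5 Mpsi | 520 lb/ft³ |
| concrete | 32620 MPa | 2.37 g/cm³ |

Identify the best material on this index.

elm

Convert each candidate to consistent units, then evaluate M:
  silicon nitride: E = 308.2 GPa, ρ = 3280 kg/m³
  bronze: E = 110.0 GPa, ρ = 8740 kg/m³
  maraging steel: E = 180.6 GPa, ρ = 7929 kg/m³
  elm: E = 12.25 GPa, ρ = 748.0 kg/m³
  nickel superalloy: E = 210.3 GPa, ρ = 8330 kg/m³
  concrete: E = 32.62 GPa, ρ = 2370 kg/m³
  elm: M = 3.08×10⁻³
  silicon nitride: M = 2.06×10⁻³
  concrete: M = 1.35×10⁻³
  nickel superalloy: M = 0.714×10⁻³
  maraging steel: M = 0.713×10⁻³
  bronze: M = 0.548×10⁻³
The maximum is for elm.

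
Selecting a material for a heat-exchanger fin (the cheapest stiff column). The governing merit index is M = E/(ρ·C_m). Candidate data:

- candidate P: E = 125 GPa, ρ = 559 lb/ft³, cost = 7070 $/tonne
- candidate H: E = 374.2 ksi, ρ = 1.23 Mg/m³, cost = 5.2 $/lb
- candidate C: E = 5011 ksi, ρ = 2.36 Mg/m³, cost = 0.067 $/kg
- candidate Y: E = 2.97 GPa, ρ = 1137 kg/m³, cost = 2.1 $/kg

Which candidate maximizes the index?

candidate C

Normalizing units and computing the index:
  candidate P: E = 125.0 GPa, ρ = 8954 kg/m³, cost = 7.070 $/kg
  candidate H: E = 2.580 GPa, ρ = 1230 kg/m³, cost = 11.46 $/kg
  candidate C: E = 34.55 GPa, ρ = 2360 kg/m³, cost = 0.06700 $/kg
  candidate Y: E = 2.970 GPa, ρ = 1137 kg/m³, cost = 2.100 $/kg
  candidate C: M = 219 MN·m per $
  candidate P: M = 1.97 MN·m per $
  candidate Y: M = 1.24 MN·m per $
  candidate H: M = 0.183 MN·m per $
Highest index: candidate C.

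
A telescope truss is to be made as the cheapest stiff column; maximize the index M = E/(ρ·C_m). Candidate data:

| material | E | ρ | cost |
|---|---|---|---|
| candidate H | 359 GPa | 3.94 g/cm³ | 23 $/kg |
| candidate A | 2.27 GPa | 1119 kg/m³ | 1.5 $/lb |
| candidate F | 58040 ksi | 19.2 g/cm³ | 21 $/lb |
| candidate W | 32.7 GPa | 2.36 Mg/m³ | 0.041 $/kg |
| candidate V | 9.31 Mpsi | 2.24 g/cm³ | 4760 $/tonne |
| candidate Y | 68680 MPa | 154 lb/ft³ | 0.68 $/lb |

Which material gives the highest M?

Convert each candidate to consistent units, then evaluate M:
  candidate H: E = 359.0 GPa, ρ = 3940 kg/m³, cost = 23.00 $/kg
  candidate A: E = 2.270 GPa, ρ = 1119 kg/m³, cost = 3.307 $/kg
  candidate F: E = 400.2 GPa, ρ = 19200 kg/m³, cost = 46.30 $/kg
  candidate W: E = 32.70 GPa, ρ = 2360 kg/m³, cost = 0.04100 $/kg
  candidate V: E = 64.19 GPa, ρ = 2240 kg/m³, cost = 4.760 $/kg
  candidate Y: E = 68.68 GPa, ρ = 2467 kg/m³, cost = 1.499 $/kg
  candidate W: M = 338 MN·m per $
  candidate Y: M = 18.6 MN·m per $
  candidate V: M = 6.02 MN·m per $
  candidate H: M = 3.96 MN·m per $
  candidate A: M = 0.613 MN·m per $
  candidate F: M = 0.450 MN·m per $
Highest index: candidate W.

candidate W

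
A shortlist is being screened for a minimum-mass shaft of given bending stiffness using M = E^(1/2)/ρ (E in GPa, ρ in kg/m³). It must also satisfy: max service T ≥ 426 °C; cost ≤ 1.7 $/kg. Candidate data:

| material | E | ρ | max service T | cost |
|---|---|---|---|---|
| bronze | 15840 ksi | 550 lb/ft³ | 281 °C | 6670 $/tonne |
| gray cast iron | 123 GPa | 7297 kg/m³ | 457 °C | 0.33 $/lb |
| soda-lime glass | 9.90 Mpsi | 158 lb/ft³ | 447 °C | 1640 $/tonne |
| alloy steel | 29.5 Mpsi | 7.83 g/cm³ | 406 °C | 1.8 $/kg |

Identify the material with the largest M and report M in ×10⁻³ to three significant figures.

Screen on constraints: max service T ≥ 426 °C; cost ≤ 1.7 $/kg. Survivors: gray cast iron, soda-lime glass.
In SI units:
  gray cast iron: E = 123.0 GPa, ρ = 7297 kg/m³
  soda-lime glass: E = 68.26 GPa, ρ = 2531 kg/m³
  soda-lime glass: M = 3.26×10⁻³
  gray cast iron: M = 1.52×10⁻³
Highest index: soda-lime glass.

soda-lime glass, M = 3.26×10⁻³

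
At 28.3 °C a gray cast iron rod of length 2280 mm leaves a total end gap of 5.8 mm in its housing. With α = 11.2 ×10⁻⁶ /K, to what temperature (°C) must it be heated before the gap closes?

α·L₀·ΔT = 5.8 mm ⇒ ΔT = 5.8 / (11.2×10⁻⁶ × 2280.0) = 227.1 K.
T = 28.3 + 227.1 = 255.4 °C.

255 °C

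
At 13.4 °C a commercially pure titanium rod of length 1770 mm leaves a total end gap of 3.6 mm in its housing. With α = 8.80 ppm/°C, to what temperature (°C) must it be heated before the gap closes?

α·L₀·ΔT = 3.6 mm ⇒ ΔT = 3.6 / (8.80×10⁻⁶ × 1770.0) = 231.1 K.
T = 13.4 + 231.1 = 244.5 °C.

245 °C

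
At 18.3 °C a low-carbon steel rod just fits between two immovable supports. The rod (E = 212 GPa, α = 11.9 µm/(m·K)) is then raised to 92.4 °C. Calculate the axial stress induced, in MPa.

187 MPa

ΔT = 74.10 K. Constrained thermal stress σ = E·α·ΔT = 212.0×10³ MPa × 11.9×10⁻⁶ × 74.10 = 187 MPa (compressive).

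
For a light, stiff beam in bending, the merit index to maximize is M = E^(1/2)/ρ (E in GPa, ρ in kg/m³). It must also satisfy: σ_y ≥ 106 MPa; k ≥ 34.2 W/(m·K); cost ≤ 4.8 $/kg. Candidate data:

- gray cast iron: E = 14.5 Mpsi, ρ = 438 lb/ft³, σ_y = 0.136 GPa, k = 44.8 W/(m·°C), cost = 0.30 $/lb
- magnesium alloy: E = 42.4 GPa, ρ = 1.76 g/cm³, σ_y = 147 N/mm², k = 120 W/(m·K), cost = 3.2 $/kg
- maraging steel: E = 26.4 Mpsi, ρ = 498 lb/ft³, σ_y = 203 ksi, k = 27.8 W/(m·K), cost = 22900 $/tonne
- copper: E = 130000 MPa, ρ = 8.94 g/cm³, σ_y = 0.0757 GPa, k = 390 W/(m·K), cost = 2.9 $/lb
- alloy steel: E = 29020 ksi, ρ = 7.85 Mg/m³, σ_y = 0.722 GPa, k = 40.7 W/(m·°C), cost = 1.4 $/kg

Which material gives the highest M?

magnesium alloy

Screen on constraints: σ_y ≥ 106 MPa; k ≥ 34.2 W/(m·K); cost ≤ 4.8 $/kg. Survivors: gray cast iron, magnesium alloy, alloy steel.
Normalizing units and computing the index:
  gray cast iron: E = 99.97 GPa, ρ = 7016 kg/m³
  magnesium alloy: E = 42.40 GPa, ρ = 1760 kg/m³
  alloy steel: E = 200.1 GPa, ρ = 7850 kg/m³
  magnesium alloy: M = 3.70×10⁻³
  alloy steel: M = 1.80×10⁻³
  gray cast iron: M = 1.43×10⁻³
Magnesium alloy ranks first.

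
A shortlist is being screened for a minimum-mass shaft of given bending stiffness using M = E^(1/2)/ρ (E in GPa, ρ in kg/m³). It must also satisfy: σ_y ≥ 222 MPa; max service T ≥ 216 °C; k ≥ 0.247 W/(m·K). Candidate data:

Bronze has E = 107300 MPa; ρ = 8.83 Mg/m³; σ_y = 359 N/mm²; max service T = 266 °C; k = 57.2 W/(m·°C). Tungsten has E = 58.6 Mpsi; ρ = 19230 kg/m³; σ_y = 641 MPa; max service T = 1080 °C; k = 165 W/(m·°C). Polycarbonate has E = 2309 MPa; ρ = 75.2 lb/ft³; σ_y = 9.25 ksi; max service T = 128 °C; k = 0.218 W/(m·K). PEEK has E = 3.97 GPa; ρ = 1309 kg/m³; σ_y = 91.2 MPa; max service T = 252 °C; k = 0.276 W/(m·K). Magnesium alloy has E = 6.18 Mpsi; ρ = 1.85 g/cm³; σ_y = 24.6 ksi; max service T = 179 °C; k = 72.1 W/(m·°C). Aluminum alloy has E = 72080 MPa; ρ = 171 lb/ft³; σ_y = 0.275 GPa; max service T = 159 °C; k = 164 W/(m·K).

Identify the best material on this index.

bronze

Screen on constraints: σ_y ≥ 222 MPa; max service T ≥ 216 °C; k ≥ 0.247 W/(m·K). Survivors: bronze, tungsten.
Putting every candidate on a common basis:
  bronze: E = 107.3 GPa, ρ = 8830 kg/m³
  tungsten: E = 404.0 GPa, ρ = 19230 kg/m³
  bronze: M = 1.17×10⁻³
  tungsten: M = 1.05×10⁻³
Highest index: bronze.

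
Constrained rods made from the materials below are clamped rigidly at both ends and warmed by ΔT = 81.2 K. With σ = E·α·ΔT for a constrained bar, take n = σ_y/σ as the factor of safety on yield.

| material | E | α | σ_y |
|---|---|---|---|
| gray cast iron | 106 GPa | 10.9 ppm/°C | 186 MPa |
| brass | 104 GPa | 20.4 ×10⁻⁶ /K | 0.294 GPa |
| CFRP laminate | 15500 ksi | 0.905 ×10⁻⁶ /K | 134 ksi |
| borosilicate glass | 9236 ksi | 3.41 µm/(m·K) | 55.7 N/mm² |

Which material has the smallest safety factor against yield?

brass

With everything in SI (GPa, ×10⁻⁶/K, MPa):
  gray cast iron: E = 106.0, α = 10.9, σ_y = 186.0 → σ = 93.8 MPa, n = 1.98
  brass: E = 104.0, α = 20.4, σ_y = 294.0 → σ = 172 MPa, n = 1.71
  CFRP laminate: E = 106.9, α = 0.905, σ_y = 923.9 → σ = 7.85 MPa, n = 118
  borosilicate glass: E = 63.68, α = 3.41, σ_y = 55.70 → σ = 17.6 MPa, n = 3.16
Smallest n: brass with n = 1.71.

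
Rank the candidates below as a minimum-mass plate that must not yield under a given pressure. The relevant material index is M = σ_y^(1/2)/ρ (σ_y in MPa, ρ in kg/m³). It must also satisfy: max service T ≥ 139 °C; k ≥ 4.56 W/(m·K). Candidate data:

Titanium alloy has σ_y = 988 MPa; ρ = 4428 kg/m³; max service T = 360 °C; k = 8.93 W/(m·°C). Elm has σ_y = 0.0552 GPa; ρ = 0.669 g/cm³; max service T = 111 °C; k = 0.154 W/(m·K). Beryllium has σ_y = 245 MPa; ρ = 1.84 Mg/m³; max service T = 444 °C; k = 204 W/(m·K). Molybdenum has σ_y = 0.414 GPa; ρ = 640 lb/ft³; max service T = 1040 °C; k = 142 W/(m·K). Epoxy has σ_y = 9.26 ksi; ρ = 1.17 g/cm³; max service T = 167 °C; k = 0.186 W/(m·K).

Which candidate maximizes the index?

Screen on constraints: max service T ≥ 139 °C; k ≥ 4.56 W/(m·K). Survivors: titanium alloy, beryllium, molybdenum.
After converting to SI:
  titanium alloy: σ_y = 988.0 MPa, ρ = 4428 kg/m³
  beryllium: σ_y = 245.0 MPa, ρ = 1840 kg/m³
  molybdenum: σ_y = 414.0 MPa, ρ = 10250 kg/m³
  beryllium: M = 8.51×10⁻³
  titanium alloy: M = 7.10×10⁻³
  molybdenum: M = 1.98×10⁻³
The maximum is for beryllium.

beryllium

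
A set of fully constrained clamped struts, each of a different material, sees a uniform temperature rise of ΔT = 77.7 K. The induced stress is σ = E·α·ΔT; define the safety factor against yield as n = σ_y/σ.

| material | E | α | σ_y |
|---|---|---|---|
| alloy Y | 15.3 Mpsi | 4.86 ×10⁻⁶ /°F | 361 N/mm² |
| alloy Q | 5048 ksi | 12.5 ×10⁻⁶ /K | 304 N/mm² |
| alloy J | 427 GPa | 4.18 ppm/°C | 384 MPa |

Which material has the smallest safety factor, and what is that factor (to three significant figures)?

alloy J, n = 2.77

With everything in SI (GPa, ×10⁻⁶/K, MPa):
  alloy Y: E = 105.5, α = 8.75, σ_y = 361.0 → σ = 71.7 MPa, n = 5.03
  alloy Q: E = 34.80, α = 12.5, σ_y = 304.0 → σ = 33.8 MPa, n = 8.99
  alloy J: E = 427.0, α = 4.18, σ_y = 384.0 → σ = 139 MPa, n = 2.77
The minimum is alloy J at n = 2.77.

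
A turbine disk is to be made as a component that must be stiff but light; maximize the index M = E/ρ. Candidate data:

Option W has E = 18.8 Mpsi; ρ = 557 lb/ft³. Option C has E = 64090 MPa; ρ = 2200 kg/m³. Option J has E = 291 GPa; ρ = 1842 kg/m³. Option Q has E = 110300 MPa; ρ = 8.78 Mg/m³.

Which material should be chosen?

After converting to SI:
  option W: E = 129.6 GPa, ρ = 8922 kg/m³
  option C: E = 64.09 GPa, ρ = 2200 kg/m³
  option J: E = 291.0 GPa, ρ = 1842 kg/m³
  option Q: E = 110.3 GPa, ρ = 8780 kg/m³
  option J: M = 158 MN·m/kg
  option C: M = 29.1 MN·m/kg
  option W: M = 14.5 MN·m/kg
  option Q: M = 12.6 MN·m/kg
The maximum is for option J.

option J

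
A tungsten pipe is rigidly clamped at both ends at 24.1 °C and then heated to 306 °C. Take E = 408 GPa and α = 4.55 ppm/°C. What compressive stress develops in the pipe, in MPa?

ΔT = 281.9 K. Constrained thermal stress σ = E·α·ΔT = 408.0×10³ MPa × 4.55×10⁻⁶ × 281.9 = 523 MPa (compressive).

523 MPa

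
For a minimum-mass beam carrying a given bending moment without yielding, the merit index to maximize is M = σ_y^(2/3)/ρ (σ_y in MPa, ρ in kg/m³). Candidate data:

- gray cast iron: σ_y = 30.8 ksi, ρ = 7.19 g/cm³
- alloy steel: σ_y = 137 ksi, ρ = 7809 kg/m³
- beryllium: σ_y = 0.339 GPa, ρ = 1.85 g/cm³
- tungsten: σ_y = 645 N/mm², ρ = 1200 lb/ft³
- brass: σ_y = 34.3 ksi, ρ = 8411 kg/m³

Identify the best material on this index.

Convert each candidate to consistent units, then evaluate M:
  gray cast iron: σ_y = 212.4 MPa, ρ = 7190 kg/m³
  alloy steel: σ_y = 944.6 MPa, ρ = 7809 kg/m³
  beryllium: σ_y = 339.0 MPa, ρ = 1850 kg/m³
  tungsten: σ_y = 645.0 MPa, ρ = 19220 kg/m³
  brass: σ_y = 236.5 MPa, ρ = 8411 kg/m³
  beryllium: M = 26.3×10⁻³
  alloy steel: M = 12.3×10⁻³
  gray cast iron: M = 4.95×10⁻³
  brass: M = 4.55×10⁻³
  tungsten: M = 3.88×10⁻³
The maximum is for beryllium.

beryllium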